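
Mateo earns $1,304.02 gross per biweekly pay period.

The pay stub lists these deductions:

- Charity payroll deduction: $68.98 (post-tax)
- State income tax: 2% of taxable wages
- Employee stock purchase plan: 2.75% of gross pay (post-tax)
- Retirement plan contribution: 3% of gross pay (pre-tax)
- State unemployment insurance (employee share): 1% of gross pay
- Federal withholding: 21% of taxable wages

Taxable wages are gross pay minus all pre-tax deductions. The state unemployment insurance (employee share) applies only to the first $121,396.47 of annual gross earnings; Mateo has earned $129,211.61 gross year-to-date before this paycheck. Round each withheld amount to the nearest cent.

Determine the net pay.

$869.13

Retirement plan contribution: $1,304.02 × 0.03 = $39.12
Taxable wages = $1,304.02 − $39.12 = $1,264.90
State income tax: $1,264.90 × 0.02 = $25.30
Federal withholding: $1,264.90 × 0.21 = $265.63
State unemployment insurance (employee share): annual cap $121,396.47 already reached (YTD $129,211.61), so $0.00
Employee stock purchase plan: $1,304.02 × 0.0275 = $35.86
Charity payroll deduction: $68.98
Total deductions = $39.12 + $25.30 + $265.63 + $0.00 + $35.86 + $68.98 = $434.89
Net pay = $1,304.02 − $434.89 = $869.13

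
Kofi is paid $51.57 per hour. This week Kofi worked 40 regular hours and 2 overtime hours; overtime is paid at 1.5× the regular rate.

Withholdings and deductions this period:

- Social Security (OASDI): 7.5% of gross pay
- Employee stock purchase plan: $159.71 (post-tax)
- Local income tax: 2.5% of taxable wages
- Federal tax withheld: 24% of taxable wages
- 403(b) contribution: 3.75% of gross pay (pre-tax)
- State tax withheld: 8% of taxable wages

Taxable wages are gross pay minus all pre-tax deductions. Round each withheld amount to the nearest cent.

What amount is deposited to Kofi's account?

Regular pay: 40 × $51.57 = $2,062.80
Overtime pay: 2 × $51.57 × 1.5 = $154.71
Gross pay = $2,062.80 + $154.71 = $2,217.51
403(b) contribution: $2,217.51 × 0.0375 = $83.16
Taxable wages = $2,217.51 − $83.16 = $2,134.35
Local income tax: $2,134.35 × 0.025 = $53.36
State tax withheld: $2,134.35 × 0.08 = $170.75
Federal tax withheld: $2,134.35 × 0.24 = $512.24
Social Security (OASDI): $2,217.51 × 0.075 = $166.31
Employee stock purchase plan: $159.71
Total deductions = $83.16 + $53.36 + $170.75 + $512.24 + $166.31 + $159.71 = $1,145.53
Net pay = $2,217.51 − $1,145.53 = $1,071.98

$1,071.98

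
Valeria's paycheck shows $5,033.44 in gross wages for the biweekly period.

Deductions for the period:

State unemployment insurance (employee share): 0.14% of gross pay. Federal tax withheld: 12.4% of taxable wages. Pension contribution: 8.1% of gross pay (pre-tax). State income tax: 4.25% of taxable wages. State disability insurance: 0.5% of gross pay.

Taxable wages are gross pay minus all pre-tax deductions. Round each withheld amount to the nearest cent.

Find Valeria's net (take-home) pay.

Pension contribution: $5,033.44 × 0.081 = $407.71
Taxable wages = $5,033.44 − $407.71 = $4,625.73
Federal tax withheld: $4,625.73 × 0.124 = $573.59
State income tax: $4,625.73 × 0.0425 = $196.59
State unemployment insurance (employee share): $5,033.44 × 0.0014 = $7.05
State disability insurance: $5,033.44 × 0.005 = $25.17
Total deductions = $407.71 + $573.59 + $196.59 + $7.05 + $25.17 = $1,210.11
Net pay = $5,033.44 − $1,210.11 = $3,823.33

$3,823.33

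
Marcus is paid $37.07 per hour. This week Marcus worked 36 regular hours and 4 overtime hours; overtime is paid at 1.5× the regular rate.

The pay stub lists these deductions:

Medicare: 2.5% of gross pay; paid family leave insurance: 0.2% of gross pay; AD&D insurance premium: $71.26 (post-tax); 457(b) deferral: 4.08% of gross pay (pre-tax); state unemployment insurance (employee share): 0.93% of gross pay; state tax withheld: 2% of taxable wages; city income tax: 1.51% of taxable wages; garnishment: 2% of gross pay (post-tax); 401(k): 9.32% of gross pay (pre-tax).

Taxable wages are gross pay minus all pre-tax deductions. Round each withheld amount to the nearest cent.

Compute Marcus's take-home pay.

Regular pay: 36 × $37.07 = $1334.52
Overtime pay: 4 × $37.07 × 1.5 = $222.42
Gross pay = $1334.52 + $222.42 = $1556.94
401(k): $1556.94 × 0.0932 = $145.11
457(b) deferral: $1556.94 × 0.0408 = $63.52
Pre-tax total = $145.11 + $63.52 = $208.63
Taxable wages = $1556.94 − $208.63 = $1348.31
City income tax: $1348.31 × 0.0151 = $20.36
State tax withheld: $1348.31 × 0.02 = $26.97
State unemployment insurance (employee share): $1556.94 × 0.0093 = $14.48
Paid family leave insurance: $1556.94 × 0.002 = $3.11
Medicare: $1556.94 × 0.025 = $38.92
AD&D insurance premium: $71.26
Garnishment: $1556.94 × 0.02 = $31.14
Total deductions = $145.11 + $63.52 + $20.36 + $26.97 + $14.48 + $3.11 + $38.92 + $71.26 + $31.14 = $414.87
Net pay = $1556.94 − $414.87 = $1142.07

$1142.07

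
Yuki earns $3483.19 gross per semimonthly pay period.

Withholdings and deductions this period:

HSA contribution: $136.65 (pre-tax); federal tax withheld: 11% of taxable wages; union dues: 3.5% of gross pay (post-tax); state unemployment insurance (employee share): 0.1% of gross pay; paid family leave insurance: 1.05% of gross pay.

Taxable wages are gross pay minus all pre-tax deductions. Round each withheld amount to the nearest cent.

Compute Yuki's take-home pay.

HSA contribution: $136.65
Taxable wages = $3483.19 − $136.65 = $3346.54
Federal tax withheld: $3346.54 × 0.11 = $368.12
Paid family leave insurance: $3483.19 × 0.0105 = $36.57
State unemployment insurance (employee share): $3483.19 × 0.001 = $3.48
Union dues: $3483.19 × 0.035 = $121.91
Total deductions = $136.65 + $368.12 + $36.57 + $3.48 + $121.91 = $666.73
Net pay = $3483.19 − $666.73 = $2816.46

$2816.46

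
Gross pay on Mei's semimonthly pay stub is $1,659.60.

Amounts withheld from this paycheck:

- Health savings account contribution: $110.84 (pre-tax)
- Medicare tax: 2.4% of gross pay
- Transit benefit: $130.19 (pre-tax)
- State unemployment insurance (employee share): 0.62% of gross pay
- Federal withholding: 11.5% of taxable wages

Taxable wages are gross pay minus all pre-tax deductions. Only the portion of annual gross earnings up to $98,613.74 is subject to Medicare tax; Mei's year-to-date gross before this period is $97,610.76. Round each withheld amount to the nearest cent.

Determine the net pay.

$1,221.07

Transit benefit: $130.19
Health savings account contribution: $110.84
Pre-tax total = $130.19 + $110.84 = $241.03
Taxable wages = $1,659.60 − $241.03 = $1,418.57
Federal withholding: $1,418.57 × 0.115 = $163.14
State unemployment insurance (employee share): $1,659.60 × 0.0062 = $10.29
Medicare tax: only $98,613.74 − $97,610.76 = $1,002.98 of this check is subject → $1,002.98 × 0.024 = $24.07
Total deductions = $130.19 + $110.84 + $163.14 + $10.29 + $24.07 = $438.53
Net pay = $1,659.60 − $438.53 = $1,221.07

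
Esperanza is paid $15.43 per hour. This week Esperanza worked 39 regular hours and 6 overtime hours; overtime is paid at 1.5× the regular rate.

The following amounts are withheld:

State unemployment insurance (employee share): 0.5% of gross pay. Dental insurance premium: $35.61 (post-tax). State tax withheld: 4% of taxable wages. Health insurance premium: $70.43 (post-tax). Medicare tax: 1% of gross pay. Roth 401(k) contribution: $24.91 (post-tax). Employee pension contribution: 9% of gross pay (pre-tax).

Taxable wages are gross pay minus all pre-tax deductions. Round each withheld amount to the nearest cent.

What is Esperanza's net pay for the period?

Regular pay: 39 × $15.43 = $601.77
Overtime pay: 6 × $15.43 × 1.5 = $138.87
Gross pay = $601.77 + $138.87 = $740.64
Employee pension contribution: $740.64 × 0.09 = $66.66
Taxable wages = $740.64 − $66.66 = $673.98
State tax withheld: $673.98 × 0.04 = $26.96
Medicare tax: $740.64 × 0.01 = $7.41
State unemployment insurance (employee share): $740.64 × 0.005 = $3.70
Health insurance premium: $70.43
Roth 401(k) contribution: $24.91
Dental insurance premium: $35.61
Total deductions = $66.66 + $26.96 + $7.41 + $3.70 + $70.43 + $24.91 + $35.61 = $235.68
Net pay = $740.64 − $235.68 = $504.96

$504.96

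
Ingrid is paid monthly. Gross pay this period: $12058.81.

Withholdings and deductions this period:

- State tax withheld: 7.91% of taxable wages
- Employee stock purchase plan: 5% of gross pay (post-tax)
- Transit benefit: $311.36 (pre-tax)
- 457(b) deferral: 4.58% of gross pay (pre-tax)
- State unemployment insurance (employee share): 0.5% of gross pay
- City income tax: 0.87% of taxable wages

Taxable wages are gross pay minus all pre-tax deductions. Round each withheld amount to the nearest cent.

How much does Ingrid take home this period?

Transit benefit: $311.36
457(b) deferral: $12058.81 × 0.0458 = $552.29
Pre-tax total = $311.36 + $552.29 = $863.65
Taxable wages = $12058.81 − $863.65 = $11195.16
City income tax: $11195.16 × 0.0087 = $97.40
State tax withheld: $11195.16 × 0.0791 = $885.54
State unemployment insurance (employee share): $12058.81 × 0.005 = $60.29
Employee stock purchase plan: $12058.81 × 0.05 = $602.94
Total deductions = $311.36 + $552.29 + $97.40 + $885.54 + $60.29 + $602.94 = $2509.82
Net pay = $12058.81 − $2509.82 = $9548.99

$9548.99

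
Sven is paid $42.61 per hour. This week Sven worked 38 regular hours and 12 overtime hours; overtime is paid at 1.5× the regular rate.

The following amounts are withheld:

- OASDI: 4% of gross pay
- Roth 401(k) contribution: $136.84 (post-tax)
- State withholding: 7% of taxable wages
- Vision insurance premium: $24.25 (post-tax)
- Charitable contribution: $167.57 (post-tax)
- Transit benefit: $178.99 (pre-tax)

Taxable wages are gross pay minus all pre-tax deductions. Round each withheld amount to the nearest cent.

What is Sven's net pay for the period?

$1,628.56

Regular pay: 38 × $42.61 = $1,619.18
Overtime pay: 12 × $42.61 × 1.5 = $766.98
Gross pay = $1,619.18 + $766.98 = $2,386.16
Transit benefit: $178.99
Taxable wages = $2,386.16 − $178.99 = $2,207.17
State withholding: $2,207.17 × 0.07 = $154.50
OASDI: $2,386.16 × 0.04 = $95.45
Vision insurance premium: $24.25
Charitable contribution: $167.57
Roth 401(k) contribution: $136.84
Total deductions = $178.99 + $154.50 + $95.45 + $24.25 + $167.57 + $136.84 = $757.60
Net pay = $2,386.16 − $757.60 = $1,628.56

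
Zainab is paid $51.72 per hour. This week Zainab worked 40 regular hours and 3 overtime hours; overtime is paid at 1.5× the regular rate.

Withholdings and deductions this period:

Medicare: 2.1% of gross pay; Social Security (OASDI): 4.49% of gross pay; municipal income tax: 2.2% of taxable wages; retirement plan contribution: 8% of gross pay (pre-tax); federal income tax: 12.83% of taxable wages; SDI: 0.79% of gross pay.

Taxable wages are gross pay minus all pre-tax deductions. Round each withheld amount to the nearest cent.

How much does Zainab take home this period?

Regular pay: 40 × $51.72 = $2,068.80
Overtime pay: 3 × $51.72 × 1.5 = $232.74
Gross pay = $2,068.80 + $232.74 = $2,301.54
Retirement plan contribution: $2,301.54 × 0.08 = $184.12
Taxable wages = $2,301.54 − $184.12 = $2,117.42
Federal income tax: $2,117.42 × 0.1283 = $271.66
Municipal income tax: $2,117.42 × 0.022 = $46.58
Social Security (OASDI): $2,301.54 × 0.0449 = $103.34
SDI: $2,301.54 × 0.0079 = $18.18
Medicare: $2,301.54 × 0.021 = $48.33
Total deductions = $184.12 + $271.66 + $46.58 + $103.34 + $18.18 + $48.33 = $672.21
Net pay = $2,301.54 − $672.21 = $1,629.33

$1,629.33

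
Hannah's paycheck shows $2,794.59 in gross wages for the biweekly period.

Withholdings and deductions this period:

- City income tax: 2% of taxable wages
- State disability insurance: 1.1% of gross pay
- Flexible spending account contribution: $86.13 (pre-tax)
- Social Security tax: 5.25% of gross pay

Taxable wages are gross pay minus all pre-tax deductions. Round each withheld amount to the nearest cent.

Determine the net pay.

$2,476.83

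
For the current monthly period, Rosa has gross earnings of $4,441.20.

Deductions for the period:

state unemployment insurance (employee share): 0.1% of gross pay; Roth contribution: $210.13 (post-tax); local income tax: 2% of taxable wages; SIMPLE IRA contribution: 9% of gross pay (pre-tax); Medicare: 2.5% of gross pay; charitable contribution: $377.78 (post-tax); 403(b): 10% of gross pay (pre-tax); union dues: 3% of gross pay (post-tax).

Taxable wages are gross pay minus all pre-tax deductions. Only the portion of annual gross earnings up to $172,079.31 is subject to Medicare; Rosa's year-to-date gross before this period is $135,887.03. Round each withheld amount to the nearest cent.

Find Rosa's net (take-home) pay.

$2,688.80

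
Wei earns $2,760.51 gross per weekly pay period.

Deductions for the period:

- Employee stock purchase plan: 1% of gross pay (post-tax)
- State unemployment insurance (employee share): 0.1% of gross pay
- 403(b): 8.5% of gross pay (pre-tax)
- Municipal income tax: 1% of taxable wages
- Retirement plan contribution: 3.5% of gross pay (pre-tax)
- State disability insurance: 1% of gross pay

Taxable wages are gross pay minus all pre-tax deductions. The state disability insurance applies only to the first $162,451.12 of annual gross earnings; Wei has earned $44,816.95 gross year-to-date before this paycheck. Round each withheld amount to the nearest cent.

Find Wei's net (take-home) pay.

$2,346.98

403(b): $2,760.51 × 0.085 = $234.64
Retirement plan contribution: $2,760.51 × 0.035 = $96.62
Pre-tax total = $234.64 + $96.62 = $331.26
Taxable wages = $2,760.51 − $331.26 = $2,429.25
Municipal income tax: $2,429.25 × 0.01 = $24.29
State unemployment insurance (employee share): $2,760.51 × 0.001 = $2.76
State disability insurance: cap not yet reached, full $2,760.51 is subject → $2,760.51 × 0.01 = $27.61
Employee stock purchase plan: $2,760.51 × 0.01 = $27.61
Total deductions = $234.64 + $96.62 + $24.29 + $2.76 + $27.61 + $27.61 = $413.53
Net pay = $2,760.51 − $413.53 = $2,346.98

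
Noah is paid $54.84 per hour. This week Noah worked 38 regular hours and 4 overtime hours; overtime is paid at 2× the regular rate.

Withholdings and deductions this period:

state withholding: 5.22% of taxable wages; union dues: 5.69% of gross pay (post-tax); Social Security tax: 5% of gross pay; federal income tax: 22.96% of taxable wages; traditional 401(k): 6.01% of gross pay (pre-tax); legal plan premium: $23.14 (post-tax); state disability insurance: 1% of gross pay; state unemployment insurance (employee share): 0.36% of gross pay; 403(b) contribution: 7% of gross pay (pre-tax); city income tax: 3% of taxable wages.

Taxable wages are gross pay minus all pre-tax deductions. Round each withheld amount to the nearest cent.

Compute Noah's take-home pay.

Regular pay: 38 × $54.84 = $2,083.92
Overtime pay: 4 × $54.84 × 2 = $438.72
Gross pay = $2,083.92 + $438.72 = $2,522.64
Traditional 401(k): $2,522.64 × 0.0601 = $151.61
403(b) contribution: $2,522.64 × 0.07 = $176.58
Pre-tax total = $151.61 + $176.58 = $328.19
Taxable wages = $2,522.64 − $328.19 = $2,194.45
Federal income tax: $2,194.45 × 0.2296 = $503.85
State withholding: $2,194.45 × 0.0522 = $114.55
City income tax: $2,194.45 × 0.03 = $65.83
Social Security tax: $2,522.64 × 0.05 = $126.13
State disability insurance: $2,522.64 × 0.01 = $25.23
State unemployment insurance (employee share): $2,522.64 × 0.0036 = $9.08
Legal plan premium: $23.14
Union dues: $2,522.64 × 0.0569 = $143.54
Total deductions = $151.61 + $176.58 + $503.85 + $114.55 + $65.83 + $126.13 + $25.23 + $9.08 + $23.14 + $143.54 = $1,339.54
Net pay = $2,522.64 − $1,339.54 = $1,183.10

$1,183.10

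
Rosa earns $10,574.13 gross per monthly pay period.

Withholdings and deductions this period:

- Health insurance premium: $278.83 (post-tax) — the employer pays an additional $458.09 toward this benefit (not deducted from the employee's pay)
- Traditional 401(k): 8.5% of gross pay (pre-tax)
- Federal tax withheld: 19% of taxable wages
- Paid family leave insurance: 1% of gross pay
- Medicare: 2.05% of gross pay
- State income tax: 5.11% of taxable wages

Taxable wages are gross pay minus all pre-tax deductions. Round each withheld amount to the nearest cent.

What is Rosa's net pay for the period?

Traditional 401(k): $10,574.13 × 0.085 = $898.80
Taxable wages = $10,574.13 − $898.80 = $9,675.33
Federal tax withheld: $9,675.33 × 0.19 = $1,838.31
State income tax: $9,675.33 × 0.0511 = $494.41
Paid family leave insurance: $10,574.13 × 0.01 = $105.74
Medicare: $10,574.13 × 0.0205 = $216.77
Health insurance premium: $278.83
(Employer's $458.09 toward health insurance premium is not withheld from the employee.)
Total deductions = $898.80 + $1,838.31 + $494.41 + $105.74 + $216.77 + $278.83 = $3,832.86
Net pay = $10,574.13 − $3,832.86 = $6,741.27

$6,741.27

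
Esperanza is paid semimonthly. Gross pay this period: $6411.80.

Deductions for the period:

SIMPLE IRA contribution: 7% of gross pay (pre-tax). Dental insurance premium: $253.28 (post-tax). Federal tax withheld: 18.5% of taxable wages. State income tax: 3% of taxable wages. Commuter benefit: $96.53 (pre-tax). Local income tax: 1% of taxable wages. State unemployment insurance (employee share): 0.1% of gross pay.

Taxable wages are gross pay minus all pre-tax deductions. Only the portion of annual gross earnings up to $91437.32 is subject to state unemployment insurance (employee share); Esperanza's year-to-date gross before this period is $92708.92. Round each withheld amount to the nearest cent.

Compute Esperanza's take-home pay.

Commuter benefit: $96.53
SIMPLE IRA contribution: $6411.80 × 0.07 = $448.83
Pre-tax total = $96.53 + $448.83 = $545.36
Taxable wages = $6411.80 − $545.36 = $5866.44
Federal tax withheld: $5866.44 × 0.185 = $1085.29
Local income tax: $5866.44 × 0.01 = $58.66
State income tax: $5866.44 × 0.03 = $175.99
State unemployment insurance (employee share): annual cap $91437.32 already reached (YTD $92708.92), so $0.00
Dental insurance premium: $253.28
Total deductions = $96.53 + $448.83 + $1085.29 + $58.66 + $175.99 + $0.00 + $253.28 = $2118.58
Net pay = $6411.80 − $2118.58 = $4293.22

$4293.22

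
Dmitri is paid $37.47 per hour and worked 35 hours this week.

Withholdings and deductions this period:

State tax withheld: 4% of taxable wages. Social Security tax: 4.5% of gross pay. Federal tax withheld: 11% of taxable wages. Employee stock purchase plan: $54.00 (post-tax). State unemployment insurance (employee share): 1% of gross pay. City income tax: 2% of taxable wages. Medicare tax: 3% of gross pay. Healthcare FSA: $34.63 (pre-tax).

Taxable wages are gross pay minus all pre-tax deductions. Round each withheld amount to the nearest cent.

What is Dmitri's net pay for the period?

$894.29

Gross pay: 35 × $37.47 = $1311.45
Healthcare FSA: $34.63
Taxable wages = $1311.45 − $34.63 = $1276.82
City income tax: $1276.82 × 0.02 = $25.54
Federal tax withheld: $1276.82 × 0.11 = $140.45
State tax withheld: $1276.82 × 0.04 = $51.07
Medicare tax: $1311.45 × 0.03 = $39.34
State unemployment insurance (employee share): $1311.45 × 0.01 = $13.11
Social Security tax: $1311.45 × 0.045 = $59.02
Employee stock purchase plan: $54.00
Total deductions = $34.63 + $25.54 + $140.45 + $51.07 + $39.34 + $13.11 + $59.02 + $54.00 = $417.16
Net pay = $1311.45 − $417.16 = $894.29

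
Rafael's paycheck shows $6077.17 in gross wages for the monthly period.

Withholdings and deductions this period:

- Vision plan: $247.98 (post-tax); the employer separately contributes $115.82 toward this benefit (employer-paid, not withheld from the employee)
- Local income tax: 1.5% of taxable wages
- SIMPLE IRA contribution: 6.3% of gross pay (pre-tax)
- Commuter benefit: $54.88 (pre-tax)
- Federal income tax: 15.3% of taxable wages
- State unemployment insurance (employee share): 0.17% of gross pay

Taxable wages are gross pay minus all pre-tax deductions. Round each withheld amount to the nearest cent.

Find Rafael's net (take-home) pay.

SIMPLE IRA contribution: $6077.17 × 0.063 = $382.86
Commuter benefit: $54.88
Pre-tax total = $382.86 + $54.88 = $437.74
Taxable wages = $6077.17 − $437.74 = $5639.43
Federal income tax: $5639.43 × 0.153 = $862.83
Local income tax: $5639.43 × 0.015 = $84.59
State unemployment insurance (employee share): $6077.17 × 0.0017 = $10.33
Vision plan: $247.98
(Employer's $115.82 toward vision plan is not withheld from the employee.)
Total deductions = $382.86 + $54.88 + $862.83 + $84.59 + $10.33 + $247.98 = $1643.47
Net pay = $6077.17 − $1643.47 = $4433.70

$4433.70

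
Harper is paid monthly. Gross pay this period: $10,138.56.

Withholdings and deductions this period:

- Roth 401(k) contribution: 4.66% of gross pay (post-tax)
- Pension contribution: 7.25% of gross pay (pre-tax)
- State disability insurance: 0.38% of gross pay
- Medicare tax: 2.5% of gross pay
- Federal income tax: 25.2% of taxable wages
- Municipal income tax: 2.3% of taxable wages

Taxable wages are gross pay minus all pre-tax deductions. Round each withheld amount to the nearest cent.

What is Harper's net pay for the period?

$6,053.10

Pension contribution: $10,138.56 × 0.0725 = $735.05
Taxable wages = $10,138.56 − $735.05 = $9,403.51
Municipal income tax: $9,403.51 × 0.023 = $216.28
Federal income tax: $9,403.51 × 0.252 = $2,369.68
State disability insurance: $10,138.56 × 0.0038 = $38.53
Medicare tax: $10,138.56 × 0.025 = $253.46
Roth 401(k) contribution: $10,138.56 × 0.0466 = $472.46
Total deductions = $735.05 + $216.28 + $2,369.68 + $38.53 + $253.46 + $472.46 = $4,085.46
Net pay = $10,138.56 − $4,085.46 = $6,053.10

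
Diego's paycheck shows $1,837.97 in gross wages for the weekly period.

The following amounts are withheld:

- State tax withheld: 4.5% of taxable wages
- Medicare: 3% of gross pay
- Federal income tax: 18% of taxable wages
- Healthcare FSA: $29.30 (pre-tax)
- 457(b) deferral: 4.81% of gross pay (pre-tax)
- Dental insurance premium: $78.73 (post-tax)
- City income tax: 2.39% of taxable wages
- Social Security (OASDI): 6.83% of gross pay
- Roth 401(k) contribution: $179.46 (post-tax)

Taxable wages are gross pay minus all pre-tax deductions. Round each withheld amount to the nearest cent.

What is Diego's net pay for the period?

$853.23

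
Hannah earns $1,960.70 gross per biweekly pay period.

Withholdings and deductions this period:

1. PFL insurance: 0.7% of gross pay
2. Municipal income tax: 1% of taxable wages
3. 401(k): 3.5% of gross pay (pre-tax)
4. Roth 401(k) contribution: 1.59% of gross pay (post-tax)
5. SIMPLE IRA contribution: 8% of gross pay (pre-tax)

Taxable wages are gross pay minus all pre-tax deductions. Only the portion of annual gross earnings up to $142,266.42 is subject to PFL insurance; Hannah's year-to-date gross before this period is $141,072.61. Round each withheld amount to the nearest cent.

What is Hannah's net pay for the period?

SIMPLE IRA contribution: $1,960.70 × 0.08 = $156.86
401(k): $1,960.70 × 0.035 = $68.62
Pre-tax total = $156.86 + $68.62 = $225.48
Taxable wages = $1,960.70 − $225.48 = $1,735.22
Municipal income tax: $1,735.22 × 0.01 = $17.35
PFL insurance: only $142,266.42 − $141,072.61 = $1,193.81 of this check is subject → $1,193.81 × 0.007 = $8.36
Roth 401(k) contribution: $1,960.70 × 0.0159 = $31.18
Total deductions = $156.86 + $68.62 + $17.35 + $8.36 + $31.18 = $282.37
Net pay = $1,960.70 − $282.37 = $1,678.33

$1,678.33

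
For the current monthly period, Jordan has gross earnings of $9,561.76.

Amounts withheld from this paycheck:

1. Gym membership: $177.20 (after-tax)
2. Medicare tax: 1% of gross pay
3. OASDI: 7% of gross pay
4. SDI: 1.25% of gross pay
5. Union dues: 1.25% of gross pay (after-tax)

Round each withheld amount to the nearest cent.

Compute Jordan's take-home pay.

$8,380.58

SDI: $9,561.76 × 0.0125 = $119.52
OASDI: $9,561.76 × 0.07 = $669.32
Medicare tax: $9,561.76 × 0.01 = $95.62
Gym membership: $177.20
Union dues: $9,561.76 × 0.0125 = $119.52
Total deductions = $119.52 + $669.32 + $95.62 + $177.20 + $119.52 = $1,181.18
Net pay = $9,561.76 − $1,181.18 = $8,380.58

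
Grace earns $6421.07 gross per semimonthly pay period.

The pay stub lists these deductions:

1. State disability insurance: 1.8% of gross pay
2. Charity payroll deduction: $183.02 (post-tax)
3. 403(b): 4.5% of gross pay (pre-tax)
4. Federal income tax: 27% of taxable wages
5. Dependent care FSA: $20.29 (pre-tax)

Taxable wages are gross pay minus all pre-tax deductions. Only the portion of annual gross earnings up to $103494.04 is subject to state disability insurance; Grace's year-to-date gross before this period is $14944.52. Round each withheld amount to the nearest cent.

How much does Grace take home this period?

$4163.04

Dependent care FSA: $20.29
403(b): $6421.07 × 0.045 = $288.95
Pre-tax total = $20.29 + $288.95 = $309.24
Taxable wages = $6421.07 − $309.24 = $6111.83
Federal income tax: $6111.83 × 0.27 = $1650.19
State disability insurance: cap not yet reached, full $6421.07 is subject → $6421.07 × 0.018 = $115.58
Charity payroll deduction: $183.02
Total deductions = $20.29 + $288.95 + $1650.19 + $115.58 + $183.02 = $2258.03
Net pay = $6421.07 − $2258.03 = $4163.04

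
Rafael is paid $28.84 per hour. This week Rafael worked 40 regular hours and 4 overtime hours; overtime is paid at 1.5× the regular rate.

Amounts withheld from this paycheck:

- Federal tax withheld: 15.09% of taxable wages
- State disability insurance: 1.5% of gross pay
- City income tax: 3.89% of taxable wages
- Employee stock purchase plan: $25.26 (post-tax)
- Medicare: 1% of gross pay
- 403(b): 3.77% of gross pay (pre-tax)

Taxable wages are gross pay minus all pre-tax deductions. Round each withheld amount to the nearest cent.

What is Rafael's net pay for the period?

$975.90

Regular pay: 40 × $28.84 = $1,153.60
Overtime pay: 4 × $28.84 × 1.5 = $173.04
Gross pay = $1,153.60 + $173.04 = $1,326.64
403(b): $1,326.64 × 0.0377 = $50.01
Taxable wages = $1,326.64 − $50.01 = $1,276.63
Federal tax withheld: $1,276.63 × 0.1509 = $192.64
City income tax: $1,276.63 × 0.0389 = $49.66
State disability insurance: $1,326.64 × 0.015 = $19.90
Medicare: $1,326.64 × 0.01 = $13.27
Employee stock purchase plan: $25.26
Total deductions = $50.01 + $192.64 + $49.66 + $19.90 + $13.27 + $25.26 = $350.74
Net pay = $1,326.64 − $350.74 = $975.90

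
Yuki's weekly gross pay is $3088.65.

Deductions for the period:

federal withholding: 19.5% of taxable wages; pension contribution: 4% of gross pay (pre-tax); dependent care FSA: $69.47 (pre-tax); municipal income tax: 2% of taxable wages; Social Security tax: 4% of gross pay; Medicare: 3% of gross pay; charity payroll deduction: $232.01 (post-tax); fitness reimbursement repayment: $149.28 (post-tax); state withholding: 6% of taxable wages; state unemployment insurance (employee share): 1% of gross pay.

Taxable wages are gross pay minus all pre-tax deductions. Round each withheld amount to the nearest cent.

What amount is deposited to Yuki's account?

Pension contribution: $3088.65 × 0.04 = $123.55
Dependent care FSA: $69.47
Pre-tax total = $123.55 + $69.47 = $193.02
Taxable wages = $3088.65 − $193.02 = $2895.63
Municipal income tax: $2895.63 × 0.02 = $57.91
Federal withholding: $2895.63 × 0.195 = $564.65
State withholding: $2895.63 × 0.06 = $173.74
Medicare: $3088.65 × 0.03 = $92.66
Social Security tax: $3088.65 × 0.04 = $123.55
State unemployment insurance (employee share): $3088.65 × 0.01 = $30.89
Fitness reimbursement repayment: $149.28
Charity payroll deduction: $232.01
Total deductions = $123.55 + $69.47 + $57.91 + $564.65 + $173.74 + $92.66 + $123.55 + $30.89 + $149.28 + $232.01 = $1617.71
Net pay = $3088.65 − $1617.71 = $1470.94

$1470.94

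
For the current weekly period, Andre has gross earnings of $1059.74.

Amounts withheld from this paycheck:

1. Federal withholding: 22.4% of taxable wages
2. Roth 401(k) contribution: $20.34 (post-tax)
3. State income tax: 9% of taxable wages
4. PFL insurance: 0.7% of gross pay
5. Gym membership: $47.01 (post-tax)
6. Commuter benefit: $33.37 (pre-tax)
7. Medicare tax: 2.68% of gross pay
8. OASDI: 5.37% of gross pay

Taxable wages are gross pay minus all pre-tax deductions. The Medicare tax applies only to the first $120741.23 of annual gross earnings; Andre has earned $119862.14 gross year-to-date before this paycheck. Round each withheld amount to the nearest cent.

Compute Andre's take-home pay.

$548.85

Commuter benefit: $33.37
Taxable wages = $1059.74 − $33.37 = $1026.37
Federal withholding: $1026.37 × 0.224 = $229.91
State income tax: $1026.37 × 0.09 = $92.37
PFL insurance: $1059.74 × 0.007 = $7.42
OASDI: $1059.74 × 0.0537 = $56.91
Medicare tax: only $120741.23 − $119862.14 = $879.09 of this check is subject → $879.09 × 0.0268 = $23.56
Gym membership: $47.01
Roth 401(k) contribution: $20.34
Total deductions = $33.37 + $229.91 + $92.37 + $7.42 + $56.91 + $23.56 + $47.01 + $20.34 = $510.89
Net pay = $1059.74 − $510.89 = $548.85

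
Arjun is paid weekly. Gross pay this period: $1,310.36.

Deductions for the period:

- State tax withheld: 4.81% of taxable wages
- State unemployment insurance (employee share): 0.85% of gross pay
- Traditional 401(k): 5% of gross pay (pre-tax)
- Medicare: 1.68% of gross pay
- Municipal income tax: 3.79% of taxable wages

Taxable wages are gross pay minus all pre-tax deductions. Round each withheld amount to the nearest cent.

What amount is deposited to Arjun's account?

$1,104.63

Traditional 401(k): $1,310.36 × 0.05 = $65.52
Taxable wages = $1,310.36 − $65.52 = $1,244.84
Municipal income tax: $1,244.84 × 0.0379 = $47.18
State tax withheld: $1,244.84 × 0.0481 = $59.88
State unemployment insurance (employee share): $1,310.36 × 0.0085 = $11.14
Medicare: $1,310.36 × 0.0168 = $22.01
Total deductions = $65.52 + $47.18 + $59.88 + $11.14 + $22.01 = $205.73
Net pay = $1,310.36 − $205.73 = $1,104.63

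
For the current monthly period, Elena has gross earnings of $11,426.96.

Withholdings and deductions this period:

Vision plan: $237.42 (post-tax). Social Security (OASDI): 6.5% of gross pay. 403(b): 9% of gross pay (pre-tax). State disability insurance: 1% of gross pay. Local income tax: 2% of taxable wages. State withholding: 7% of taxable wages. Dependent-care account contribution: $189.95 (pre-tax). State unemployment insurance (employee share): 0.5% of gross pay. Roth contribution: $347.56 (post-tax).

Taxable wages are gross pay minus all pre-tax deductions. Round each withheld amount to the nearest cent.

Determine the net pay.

$7,790.68

Dependent-care account contribution: $189.95
403(b): $11,426.96 × 0.09 = $1,028.43
Pre-tax total = $189.95 + $1,028.43 = $1,218.38
Taxable wages = $11,426.96 − $1,218.38 = $10,208.58
State withholding: $10,208.58 × 0.07 = $714.60
Local income tax: $10,208.58 × 0.02 = $204.17
State disability insurance: $11,426.96 × 0.01 = $114.27
State unemployment insurance (employee share): $11,426.96 × 0.005 = $57.13
Social Security (OASDI): $11,426.96 × 0.065 = $742.75
Vision plan: $237.42
Roth contribution: $347.56
Total deductions = $189.95 + $1,028.43 + $714.60 + $204.17 + $114.27 + $57.13 + $742.75 + $237.42 + $347.56 = $3,636.28
Net pay = $11,426.96 − $3,636.28 = $7,790.68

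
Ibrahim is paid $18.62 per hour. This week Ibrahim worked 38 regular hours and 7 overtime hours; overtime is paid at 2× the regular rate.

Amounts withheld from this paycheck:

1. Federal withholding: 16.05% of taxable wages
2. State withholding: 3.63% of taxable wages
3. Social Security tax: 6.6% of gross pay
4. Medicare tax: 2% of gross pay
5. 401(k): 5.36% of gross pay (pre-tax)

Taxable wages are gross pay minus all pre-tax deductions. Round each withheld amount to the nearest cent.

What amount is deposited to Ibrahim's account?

Regular pay: 38 × $18.62 = $707.56
Overtime pay: 7 × $18.62 × 2 = $260.68
Gross pay = $707.56 + $260.68 = $968.24
401(k): $968.24 × 0.0536 = $51.90
Taxable wages = $968.24 − $51.90 = $916.34
State withholding: $916.34 × 0.0363 = $33.26
Federal withholding: $916.34 × 0.1605 = $147.07
Social Security tax: $968.24 × 0.066 = $63.90
Medicare tax: $968.24 × 0.02 = $19.36
Total deductions = $51.90 + $33.26 + $147.07 + $63.90 + $19.36 = $315.49
Net pay = $968.24 − $315.49 = $652.75

$652.75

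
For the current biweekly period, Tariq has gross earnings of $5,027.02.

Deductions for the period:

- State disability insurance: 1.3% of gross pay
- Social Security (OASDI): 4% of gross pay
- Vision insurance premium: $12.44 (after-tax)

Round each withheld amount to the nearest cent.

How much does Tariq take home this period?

Social Security (OASDI): $5,027.02 × 0.04 = $201.08
State disability insurance: $5,027.02 × 0.013 = $65.35
Vision insurance premium: $12.44
Total deductions = $201.08 + $65.35 + $12.44 = $278.87
Net pay = $5,027.02 − $278.87 = $4,748.15

$4,748.15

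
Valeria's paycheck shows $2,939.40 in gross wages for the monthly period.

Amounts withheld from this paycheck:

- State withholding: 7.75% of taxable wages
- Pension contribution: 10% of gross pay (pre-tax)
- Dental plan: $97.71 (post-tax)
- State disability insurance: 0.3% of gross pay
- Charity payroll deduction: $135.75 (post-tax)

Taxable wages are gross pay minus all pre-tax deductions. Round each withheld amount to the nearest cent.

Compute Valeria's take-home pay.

Pension contribution: $2,939.40 × 0.1 = $293.94
Taxable wages = $2,939.40 − $293.94 = $2,645.46
State withholding: $2,645.46 × 0.0775 = $205.02
State disability insurance: $2,939.40 × 0.003 = $8.82
Charity payroll deduction: $135.75
Dental plan: $97.71
Total deductions = $293.94 + $205.02 + $8.82 + $135.75 + $97.71 = $741.24
Net pay = $2,939.40 − $741.24 = $2,198.16

$2,198.16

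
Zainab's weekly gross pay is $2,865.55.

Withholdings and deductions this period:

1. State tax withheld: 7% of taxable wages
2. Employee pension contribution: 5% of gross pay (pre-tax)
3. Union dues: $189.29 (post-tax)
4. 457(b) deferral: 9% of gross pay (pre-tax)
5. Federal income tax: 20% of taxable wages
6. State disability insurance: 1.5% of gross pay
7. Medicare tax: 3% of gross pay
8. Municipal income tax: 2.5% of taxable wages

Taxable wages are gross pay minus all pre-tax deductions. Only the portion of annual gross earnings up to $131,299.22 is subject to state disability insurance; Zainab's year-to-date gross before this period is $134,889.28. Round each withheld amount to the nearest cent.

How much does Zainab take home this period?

457(b) deferral: $2,865.55 × 0.09 = $257.90
Employee pension contribution: $2,865.55 × 0.05 = $143.28
Pre-tax total = $257.90 + $143.28 = $401.18
Taxable wages = $2,865.55 − $401.18 = $2,464.37
State tax withheld: $2,464.37 × 0.07 = $172.51
Federal income tax: $2,464.37 × 0.2 = $492.87
Municipal income tax: $2,464.37 × 0.025 = $61.61
Medicare tax: $2,865.55 × 0.03 = $85.97
State disability insurance: annual cap $131,299.22 already reached (YTD $134,889.28), so $0.00
Union dues: $189.29
Total deductions = $257.90 + $143.28 + $172.51 + $492.87 + $61.61 + $85.97 + $0.00 + $189.29 = $1,403.43
Net pay = $2,865.55 − $1,403.43 = $1,462.12

$1,462.12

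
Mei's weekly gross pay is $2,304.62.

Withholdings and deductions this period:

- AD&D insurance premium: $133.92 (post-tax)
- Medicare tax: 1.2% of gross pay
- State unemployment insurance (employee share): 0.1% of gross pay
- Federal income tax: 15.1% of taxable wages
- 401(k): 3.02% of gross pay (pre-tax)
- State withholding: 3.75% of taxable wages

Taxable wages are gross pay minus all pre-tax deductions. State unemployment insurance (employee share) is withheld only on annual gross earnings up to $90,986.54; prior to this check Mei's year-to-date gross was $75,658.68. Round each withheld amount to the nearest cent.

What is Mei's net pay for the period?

$1,649.84

401(k): $2,304.62 × 0.0302 = $69.60
Taxable wages = $2,304.62 − $69.60 = $2,235.02
Federal income tax: $2,235.02 × 0.151 = $337.49
State withholding: $2,235.02 × 0.0375 = $83.81
State unemployment insurance (employee share): cap not yet reached, full $2,304.62 is subject → $2,304.62 × 0.001 = $2.30
Medicare tax: $2,304.62 × 0.012 = $27.66
AD&D insurance premium: $133.92
Total deductions = $69.60 + $337.49 + $83.81 + $2.30 + $27.66 + $133.92 = $654.78
Net pay = $2,304.62 − $654.78 = $1,649.84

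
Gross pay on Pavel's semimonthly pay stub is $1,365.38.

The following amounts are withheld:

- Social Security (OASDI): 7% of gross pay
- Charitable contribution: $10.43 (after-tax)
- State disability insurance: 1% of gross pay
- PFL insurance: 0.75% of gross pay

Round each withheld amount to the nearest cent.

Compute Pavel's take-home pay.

Social Security (OASDI): $1,365.38 × 0.07 = $95.58
State disability insurance: $1,365.38 × 0.01 = $13.65
PFL insurance: $1,365.38 × 0.0075 = $10.24
Charitable contribution: $10.43
Total deductions = $95.58 + $13.65 + $10.24 + $10.43 = $129.90
Net pay = $1,365.38 − $129.90 = $1,235.48

$1,235.48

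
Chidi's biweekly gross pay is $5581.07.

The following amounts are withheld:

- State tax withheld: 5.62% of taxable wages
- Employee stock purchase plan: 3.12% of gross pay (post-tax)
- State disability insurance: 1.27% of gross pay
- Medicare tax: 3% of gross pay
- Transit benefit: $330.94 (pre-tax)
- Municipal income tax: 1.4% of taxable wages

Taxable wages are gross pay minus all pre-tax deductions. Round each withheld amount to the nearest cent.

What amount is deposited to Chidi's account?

Transit benefit: $330.94
Taxable wages = $5581.07 − $330.94 = $5250.13
Municipal income tax: $5250.13 × 0.014 = $73.50
State tax withheld: $5250.13 × 0.0562 = $295.06
State disability insurance: $5581.07 × 0.0127 = $70.88
Medicare tax: $5581.07 × 0.03 = $167.43
Employee stock purchase plan: $5581.07 × 0.0312 = $174.13
Total deductions = $330.94 + $73.50 + $295.06 + $70.88 + $167.43 + $174.13 = $1111.94
Net pay = $5581.07 − $1111.94 = $4469.13

$4469.13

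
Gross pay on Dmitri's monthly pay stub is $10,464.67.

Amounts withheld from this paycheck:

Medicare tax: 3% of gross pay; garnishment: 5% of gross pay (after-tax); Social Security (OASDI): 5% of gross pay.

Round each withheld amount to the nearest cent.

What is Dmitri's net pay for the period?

$9,104.27

Medicare tax: $10,464.67 × 0.03 = $313.94
Social Security (OASDI): $10,464.67 × 0.05 = $523.23
Garnishment: $10,464.67 × 0.05 = $523.23
Total deductions = $313.94 + $523.23 + $523.23 = $1,360.40
Net pay = $10,464.67 − $1,360.40 = $9,104.27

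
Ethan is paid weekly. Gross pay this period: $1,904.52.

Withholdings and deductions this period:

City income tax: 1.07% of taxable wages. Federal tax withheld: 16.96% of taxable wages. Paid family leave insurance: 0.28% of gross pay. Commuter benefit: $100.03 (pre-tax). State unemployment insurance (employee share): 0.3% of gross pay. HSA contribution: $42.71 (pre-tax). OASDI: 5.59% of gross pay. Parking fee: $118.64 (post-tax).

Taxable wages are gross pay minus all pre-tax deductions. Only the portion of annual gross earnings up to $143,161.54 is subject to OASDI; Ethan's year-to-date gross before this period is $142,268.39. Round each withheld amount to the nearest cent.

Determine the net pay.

$1,264.52

HSA contribution: $42.71
Commuter benefit: $100.03
Pre-tax total = $42.71 + $100.03 = $142.74
Taxable wages = $1,904.52 − $142.74 = $1,761.78
City income tax: $1,761.78 × 0.0107 = $18.85
Federal tax withheld: $1,761.78 × 0.1696 = $298.80
State unemployment insurance (employee share): $1,904.52 × 0.003 = $5.71
Paid family leave insurance: $1,904.52 × 0.0028 = $5.33
OASDI: only $143,161.54 − $142,268.39 = $893.15 of this check is subject → $893.15 × 0.0559 = $49.93
Parking fee: $118.64
Total deductions = $42.71 + $100.03 + $18.85 + $298.80 + $5.71 + $5.33 + $49.93 + $118.64 = $640.00
Net pay = $1,904.52 − $640.00 = $1,264.52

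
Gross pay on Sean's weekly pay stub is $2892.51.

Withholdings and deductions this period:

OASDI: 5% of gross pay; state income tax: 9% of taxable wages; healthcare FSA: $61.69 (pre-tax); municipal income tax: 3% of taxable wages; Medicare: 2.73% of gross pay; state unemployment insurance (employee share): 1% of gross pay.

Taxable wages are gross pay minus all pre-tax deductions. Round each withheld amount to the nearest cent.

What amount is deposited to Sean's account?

Healthcare FSA: $61.69
Taxable wages = $2892.51 − $61.69 = $2830.82
State income tax: $2830.82 × 0.09 = $254.77
Municipal income tax: $2830.82 × 0.03 = $84.92
State unemployment insurance (employee share): $2892.51 × 0.01 = $28.93
OASDI: $2892.51 × 0.05 = $144.63
Medicare: $2892.51 × 0.0273 = $78.97
Total deductions = $61.69 + $254.77 + $84.92 + $28.93 + $144.63 + $78.97 = $653.91
Net pay = $2892.51 − $653.91 = $2238.60

$2238.60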